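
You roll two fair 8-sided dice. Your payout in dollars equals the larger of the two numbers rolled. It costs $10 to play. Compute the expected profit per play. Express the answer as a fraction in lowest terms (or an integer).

-67/16 dollars

Distribution of the larger of the two numbers rolled: 1 w.p. 1/64, 2 w.p. 3/64, 3 w.p. 5/64, 4 w.p. 7/64, 5 w.p. 9/64, 6 w.p. 11/64, …
E[payout] = (1/64)·1 + (3/64)·2 + (5/64)·3 + (7/64)·4 + (9/64)·5 + (11/64)·6 + (13/64)·7 + (15/64)·8 = 93/16
Expected profit = 93/16 − 10 = -67/16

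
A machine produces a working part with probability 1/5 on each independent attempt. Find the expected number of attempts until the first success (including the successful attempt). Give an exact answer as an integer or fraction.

For a geometric distribution, E[trials] = 1/p = 1/(1/5) = 5.

5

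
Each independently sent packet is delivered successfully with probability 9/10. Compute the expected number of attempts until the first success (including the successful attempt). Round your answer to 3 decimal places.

1.111

For a geometric distribution, E[trials] = 1/p = 1/(9/10) = 10/9.
≈ 1.111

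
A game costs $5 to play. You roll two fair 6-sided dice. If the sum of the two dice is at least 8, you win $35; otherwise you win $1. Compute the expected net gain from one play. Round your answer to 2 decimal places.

$10.17

E[payout] = (7/12)·1 + (5/12)·35 = 91/6
Expected profit = 91/6 − 5 = 61/6 ≈ $10.17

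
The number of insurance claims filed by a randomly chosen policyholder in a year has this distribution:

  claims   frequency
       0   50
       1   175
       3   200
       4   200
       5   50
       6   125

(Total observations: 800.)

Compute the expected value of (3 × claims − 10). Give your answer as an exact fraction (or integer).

-11/32

Total = 800, so P(claims=0) = 50/800, etc.
E[3x-10] = (1/16)·(-10) + (7/32)·(-7) + (1/4)·(-1) + (1/4)·2 + (1/16)·5 + (5/32)·8
     = -11/32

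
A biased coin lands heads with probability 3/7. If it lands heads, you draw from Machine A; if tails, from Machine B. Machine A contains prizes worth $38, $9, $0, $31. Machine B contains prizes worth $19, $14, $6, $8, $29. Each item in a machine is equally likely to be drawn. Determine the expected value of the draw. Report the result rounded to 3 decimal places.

$17.043

E[X | Machine A] = (38 + 9 + 0 + 31)/4 = 39/2
E[X | Machine B] = (19 + 14 + 6 + 8 + 29)/5 = 76/5
E[X] = (3/7)·39/2 + (4/7)·76/5 = 1193/70 ≈ 17.043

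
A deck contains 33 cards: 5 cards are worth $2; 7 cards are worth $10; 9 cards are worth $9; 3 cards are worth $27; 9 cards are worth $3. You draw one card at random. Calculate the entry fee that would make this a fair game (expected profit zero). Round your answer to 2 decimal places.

$8.15

E[payout] = (5/33)·2 + (7/33)·10 + (9/33)·9 + (3/33)·27 + (9/33)·3 = 269/33
Fair fee = E[payout] = 269/33 ≈ $8.15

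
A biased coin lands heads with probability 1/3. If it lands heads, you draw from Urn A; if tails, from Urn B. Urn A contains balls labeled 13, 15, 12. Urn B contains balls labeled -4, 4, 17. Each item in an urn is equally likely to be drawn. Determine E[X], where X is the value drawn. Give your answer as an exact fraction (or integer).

E[X | Urn A] = (13 + 15 + 12)/3 = 40/3
E[X | Urn B] = (-4 + 4 + 17)/3 = 17/3
E[X] = (1/3)·40/3 + (2/3)·17/3 = 74/9

74/9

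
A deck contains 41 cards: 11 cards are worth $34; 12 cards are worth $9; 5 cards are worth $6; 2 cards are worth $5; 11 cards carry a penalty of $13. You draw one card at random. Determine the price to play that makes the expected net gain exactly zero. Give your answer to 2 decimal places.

$9.24

E[payout] = (11/41)·34 + (12/41)·9 + (5/41)·6 + (2/41)·5 + (11/41)·(-13) = 379/41
Fair fee = E[payout] = 379/41 ≈ $9.24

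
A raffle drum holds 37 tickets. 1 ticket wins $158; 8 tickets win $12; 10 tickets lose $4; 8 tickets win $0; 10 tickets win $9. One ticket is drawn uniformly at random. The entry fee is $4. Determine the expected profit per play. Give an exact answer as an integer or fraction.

E[payout] = (1/37)·158 + (8/37)·12 + (10/37)·(-4) + (8/37)·0 + (10/37)·9 = 304/37
Expected profit = 304/37 − 4 = 156/37

156/37 dollars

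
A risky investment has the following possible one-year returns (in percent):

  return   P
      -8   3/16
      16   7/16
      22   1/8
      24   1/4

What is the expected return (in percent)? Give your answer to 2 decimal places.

14.25

E[X] = (3/16)·(-8) + (7/16)·16 + (1/8)·22 + (1/4)·24
     = 57/4 ≈ 14.25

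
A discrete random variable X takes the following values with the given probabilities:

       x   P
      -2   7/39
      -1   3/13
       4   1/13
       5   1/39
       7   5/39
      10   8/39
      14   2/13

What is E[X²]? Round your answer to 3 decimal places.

E[X²] = (7/39)·4 + (3/13)·1 + (1/13)·16 + (1/39)·25 + (5/39)·49 + (8/39)·100 + (2/13)·196
     = 777/13 ≈ 59.769

59.769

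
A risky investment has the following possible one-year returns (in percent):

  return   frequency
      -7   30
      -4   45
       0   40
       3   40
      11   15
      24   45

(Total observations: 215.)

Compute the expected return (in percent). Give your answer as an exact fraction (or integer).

Total = 215, so P(return=-7) = 30/215, etc.
E[X] = (6/43)·(-7) + (9/43)·(-4) + (8/43)·0 + (8/43)·3 + (3/43)·11 + (9/43)·24
     = 195/43

195/43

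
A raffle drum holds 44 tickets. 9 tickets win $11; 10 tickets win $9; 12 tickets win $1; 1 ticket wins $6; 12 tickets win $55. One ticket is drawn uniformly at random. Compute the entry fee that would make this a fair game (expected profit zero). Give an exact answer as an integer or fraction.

E[payout] = (9/44)·11 + (10/44)·9 + (12/44)·1 + (1/44)·6 + (12/44)·55 = 867/44
Fair fee = E[payout] = 867/44

867/44 dollars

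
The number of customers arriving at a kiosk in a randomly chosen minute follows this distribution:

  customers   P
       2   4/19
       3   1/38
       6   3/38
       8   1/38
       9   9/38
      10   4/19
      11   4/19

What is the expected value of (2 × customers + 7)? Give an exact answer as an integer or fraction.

E[2x+7] = (4/19)·11 + (1/38)·13 + (3/38)·19 + (1/38)·23 + (9/38)·25 + (4/19)·27 + (4/19)·29
     = 427/19

427/19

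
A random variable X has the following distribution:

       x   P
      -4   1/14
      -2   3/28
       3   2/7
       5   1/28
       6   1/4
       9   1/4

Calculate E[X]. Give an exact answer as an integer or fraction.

30/7

E[X] = (1/14)·(-4) + (3/28)·(-2) + (2/7)·3 + (1/28)·5 + (1/4)·6 + (1/4)·9
     = 30/7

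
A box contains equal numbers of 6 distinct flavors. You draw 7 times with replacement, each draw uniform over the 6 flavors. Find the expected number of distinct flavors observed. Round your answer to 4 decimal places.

4.3255

Let Xⱼ=1 if type j appears at least once. P(Xⱼ=1) = 1 − ((6−1)/6)^7 = 201811/279936.
E[#distinct] = 6·201811/279936 = 201811/46656.
≈ 4.3255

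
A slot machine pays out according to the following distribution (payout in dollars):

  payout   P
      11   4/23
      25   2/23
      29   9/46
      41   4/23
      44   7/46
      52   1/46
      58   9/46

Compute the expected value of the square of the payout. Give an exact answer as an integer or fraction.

71017/46

E[X²] = (4/23)·121 + (2/23)·625 + (9/46)·841 + (4/23)·1681 + (7/46)·1936 + (1/46)·2704 + (9/46)·3364
     = 71017/46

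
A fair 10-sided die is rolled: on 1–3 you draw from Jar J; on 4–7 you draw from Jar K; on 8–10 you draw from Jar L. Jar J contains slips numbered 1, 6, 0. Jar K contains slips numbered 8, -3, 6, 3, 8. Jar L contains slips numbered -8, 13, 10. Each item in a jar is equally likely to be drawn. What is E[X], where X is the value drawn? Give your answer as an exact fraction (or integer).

99/25

E[X | Jar J] = (1 + 6 + 0)/3 = 7/3
E[X | Jar K] = (8 − 3 + 6 + 3 + 8)/5 = 22/5
E[X | Jar L] = (-8 + 13 + 10)/3 = 5
E[X] = (3/10)·7/3 + (2/5)·22/5 + (3/10)·5 = 99/25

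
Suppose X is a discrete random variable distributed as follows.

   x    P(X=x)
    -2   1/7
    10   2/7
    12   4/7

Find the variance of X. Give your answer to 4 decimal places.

E[X] = (1/7)·(-2) + (2/7)·10 + (4/7)·12 = 66/7
E[X²] = (1/7)·4 + (2/7)·100 + (4/7)·144 = 780/7
Var(X) = 780/7 − (66/7)² = 1104/49 ≈ 22.5306

22.5306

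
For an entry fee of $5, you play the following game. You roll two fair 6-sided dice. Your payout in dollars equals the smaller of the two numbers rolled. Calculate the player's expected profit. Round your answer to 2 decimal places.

Distribution of the smaller of the two numbers rolled: 1 w.p. 11/36, 2 w.p. 1/4, 3 w.p. 7/36, 4 w.p. 5/36, 5 w.p. 1/12, 6 w.p. 1/36
E[payout] = (11/36)·1 + (1/4)·2 + (7/36)·3 + (5/36)·4 + (1/12)·5 + (1/36)·6 = 91/36
Expected profit = 91/36 − 5 = -89/36 ≈ -$2.47

-$2.47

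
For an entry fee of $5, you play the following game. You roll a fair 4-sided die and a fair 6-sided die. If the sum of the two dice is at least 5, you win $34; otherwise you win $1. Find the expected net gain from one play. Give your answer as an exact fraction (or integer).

83/4 dollars

E[payout] = (1/4)·1 + (3/4)·34 = 103/4
Expected profit = 103/4 − 5 = 83/4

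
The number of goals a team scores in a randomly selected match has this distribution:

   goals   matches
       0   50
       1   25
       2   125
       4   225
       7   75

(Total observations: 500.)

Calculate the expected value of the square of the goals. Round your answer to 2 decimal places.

15.60

Total = 500, so P(goals=0) = 50/500, etc.
E[X²] = (1/10)·0 + (1/20)·1 + (1/4)·4 + (9/20)·16 + (3/20)·49
     = 78/5 ≈ 15.60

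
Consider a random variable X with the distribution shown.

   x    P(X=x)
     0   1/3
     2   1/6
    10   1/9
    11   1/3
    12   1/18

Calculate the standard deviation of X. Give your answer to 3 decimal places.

E[X] = 52/9, E[X²] = 541/9
Var(X) = E[X²] − (E[X])² = 541/9 − 2704/81 = 2165/81
SD(X) = √(2165/81) ≈ 5.170

5.170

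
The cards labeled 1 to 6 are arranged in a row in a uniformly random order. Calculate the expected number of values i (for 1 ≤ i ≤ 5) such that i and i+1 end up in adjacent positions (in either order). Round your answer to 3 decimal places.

1.667

For each i ∈ {1,…,5}, let Xᵢ = 1 if i and i+1 are adjacent. P(Xᵢ=1) = 2·(6−1)!/6! = 2/6.
By linearity, E[ΣXᵢ] = (5)·(2/6) = 5/3.
≈ 1.667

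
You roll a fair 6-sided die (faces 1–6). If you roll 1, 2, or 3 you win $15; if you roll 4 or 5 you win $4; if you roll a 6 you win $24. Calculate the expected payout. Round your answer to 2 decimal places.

E[payout] = (1/3)·4 + (1/2)·15 + (1/6)·24 = 77/6
≈ $12.83

$12.83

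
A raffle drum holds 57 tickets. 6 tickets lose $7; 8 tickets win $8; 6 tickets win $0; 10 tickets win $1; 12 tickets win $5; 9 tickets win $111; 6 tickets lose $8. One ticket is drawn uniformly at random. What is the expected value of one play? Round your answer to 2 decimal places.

$18.30

E[payout] = (6/57)·(-7) + (8/57)·8 + (6/57)·0 + (10/57)·1 + (12/57)·5 + (9/57)·111 + (6/57)·(-8) = 1043/57
≈ $18.30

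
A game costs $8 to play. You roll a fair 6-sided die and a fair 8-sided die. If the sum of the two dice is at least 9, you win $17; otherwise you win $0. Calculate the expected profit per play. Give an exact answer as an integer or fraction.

E[payout] = (9/16)·0 + (7/16)·17 = 119/16
Expected profit = 119/16 − 8 = -9/16

-9/16 dollars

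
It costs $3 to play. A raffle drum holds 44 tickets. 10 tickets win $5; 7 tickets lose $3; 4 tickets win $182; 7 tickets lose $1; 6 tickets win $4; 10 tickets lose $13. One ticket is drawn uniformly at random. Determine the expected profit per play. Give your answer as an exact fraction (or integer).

E[payout] = (10/44)·5 + (7/44)·(-3) + (4/44)·182 + (7/44)·(-1) + (6/44)·4 + (10/44)·(-13) = 161/11
Expected profit = 161/11 − 3 = 128/11

128/11 dollars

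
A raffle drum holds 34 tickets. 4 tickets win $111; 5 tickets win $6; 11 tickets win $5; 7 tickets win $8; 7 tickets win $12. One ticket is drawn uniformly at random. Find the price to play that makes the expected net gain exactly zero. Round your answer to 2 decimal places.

$19.68

E[payout] = (4/34)·111 + (5/34)·6 + (11/34)·5 + (7/34)·8 + (7/34)·12 = 669/34
Fair fee = E[payout] = 669/34 ≈ $19.68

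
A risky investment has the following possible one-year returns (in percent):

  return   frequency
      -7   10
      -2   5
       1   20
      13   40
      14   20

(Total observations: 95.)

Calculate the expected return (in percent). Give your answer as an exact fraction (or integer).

148/19

Total = 95, so P(return=-7) = 10/95, etc.
E[X] = (2/19)·(-7) + (1/19)·(-2) + (4/19)·1 + (8/19)·13 + (4/19)·14
     = 148/19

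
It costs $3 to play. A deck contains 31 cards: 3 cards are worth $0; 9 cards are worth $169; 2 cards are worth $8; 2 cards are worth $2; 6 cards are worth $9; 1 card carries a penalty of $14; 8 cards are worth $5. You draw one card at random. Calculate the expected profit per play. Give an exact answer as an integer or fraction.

E[payout] = (3/31)·0 + (9/31)·169 + (2/31)·8 + (2/31)·2 + (6/31)·9 + (1/31)·(-14) + (8/31)·5 = 1621/31
Expected profit = 1621/31 − 3 = 1528/31

1528/31 dollars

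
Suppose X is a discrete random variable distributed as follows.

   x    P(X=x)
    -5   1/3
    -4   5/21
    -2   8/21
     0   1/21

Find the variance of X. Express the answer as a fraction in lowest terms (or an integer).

986/441

E[X] = (1/3)·(-5) + (5/21)·(-4) + (8/21)·(-2) + (1/21)·0 = -71/21
E[X²] = (1/3)·25 + (5/21)·16 + (8/21)·4 + (1/21)·0 = 41/3
Var(X) = 41/3 − (-71/21)² = 986/441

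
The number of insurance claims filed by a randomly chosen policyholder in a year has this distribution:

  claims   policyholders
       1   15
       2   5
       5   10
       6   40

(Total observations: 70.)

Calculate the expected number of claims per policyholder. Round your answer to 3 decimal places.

4.500

Total = 70, so P(claims=1) = 15/70, etc.
E[X] = (3/14)·1 + (1/14)·2 + (1/7)·5 + (4/7)·6
     = 9/2 ≈ 4.500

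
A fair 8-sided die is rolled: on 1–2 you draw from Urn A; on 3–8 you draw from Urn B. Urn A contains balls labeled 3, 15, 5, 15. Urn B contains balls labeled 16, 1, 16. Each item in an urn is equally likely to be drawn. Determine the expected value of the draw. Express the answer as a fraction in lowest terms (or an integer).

85/8

E[X | Urn A] = (3 + 15 + 5 + 15)/4 = 19/2
E[X | Urn B] = (16 + 1 + 16)/3 = 11
E[X] = (1/4)·19/2 + (3/4)·11 = 85/8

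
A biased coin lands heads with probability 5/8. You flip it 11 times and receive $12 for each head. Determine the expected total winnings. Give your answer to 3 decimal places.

$82.500

E[#heads] = 11·5/8 = 55/8 (linearity over flips).
E[winnings] = 12·55/8 = 165/2.
≈ 82.500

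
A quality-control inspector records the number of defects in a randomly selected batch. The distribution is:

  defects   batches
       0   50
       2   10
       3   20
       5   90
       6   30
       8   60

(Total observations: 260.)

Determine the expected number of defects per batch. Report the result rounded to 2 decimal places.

Total = 260, so P(defects=0) = 50/260, etc.
E[X] = (5/26)·0 + (1/26)·2 + (1/13)·3 + (9/26)·5 + (3/26)·6 + (3/13)·8
     = 119/26 ≈ 4.58

4.58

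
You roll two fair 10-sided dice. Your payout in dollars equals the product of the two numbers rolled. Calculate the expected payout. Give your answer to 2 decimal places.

$30.25

Distribution of the product of the two numbers rolled: 1 w.p. 1/100, 2 w.p. 1/50, 3 w.p. 1/50, 4 w.p. 3/100, 5 w.p. 1/50, 6 w.p. 1/25, …
E[payout] = (1/100)·1 + (1/50)·2 + (1/50)·3 + (3/100)·4 + (1/50)·5 + (1/25)·6 + (1/50)·7 + (1/25)·8 + (3/100)·9 + (1/25)·10 + (1/25)·12 + (1/50)·14 + (1/50)·15 + (3/100)·16 + (1/25)·18 + (1/25)·20 + (1/50)·21 + (1/25)·24 + (1/100)·25 + (1/50)·27 + (1/50)·28 + (1/25)·30 + (1/50)·32 + (1/50)·35 + (3/100)·36 + (1/25)·40 + (1/50)·42 + (1/50)·45 + (1/50)·48 + (1/100)·49 + (1/50)·50 + (1/50)·54 + (1/50)·56 + (1/50)·60 + (1/50)·63 + (1/100)·64 + (1/50)·70 + (1/50)·72 + (1/50)·80 + (1/100)·81 + (1/50)·90 + (1/100)·100 = 121/4
≈ $30.25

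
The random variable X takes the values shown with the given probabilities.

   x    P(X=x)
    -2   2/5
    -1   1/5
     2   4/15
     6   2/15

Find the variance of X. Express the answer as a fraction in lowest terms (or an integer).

68/9

E[X] = (2/5)·(-2) + (1/5)·(-1) + (4/15)·2 + (2/15)·6 = 1/3
E[X²] = (2/5)·4 + (1/5)·1 + (4/15)·4 + (2/15)·36 = 23/3
Var(X) = 23/3 − (1/3)² = 68/9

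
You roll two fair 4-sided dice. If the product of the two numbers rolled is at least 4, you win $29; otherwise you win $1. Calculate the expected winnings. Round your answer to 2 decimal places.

E[payout] = (5/16)·1 + (11/16)·29 = 81/4
≈ $20.25

$20.25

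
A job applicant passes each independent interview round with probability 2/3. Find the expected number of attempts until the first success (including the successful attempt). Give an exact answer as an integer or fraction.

3/2

For a geometric distribution, E[trials] = 1/p = 1/(2/3) = 3/2.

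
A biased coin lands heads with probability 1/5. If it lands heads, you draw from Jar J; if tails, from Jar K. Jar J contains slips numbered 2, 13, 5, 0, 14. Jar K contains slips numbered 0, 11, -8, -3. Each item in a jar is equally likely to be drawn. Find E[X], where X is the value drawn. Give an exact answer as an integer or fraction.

E[X | Jar J] = (2 + 13 + 5 + 0 + 14)/5 = 34/5
E[X | Jar K] = (0 + 11 − 8 − 3)/4 = 0
E[X] = (1/5)·34/5 + (4/5)·0 = 34/25

34/25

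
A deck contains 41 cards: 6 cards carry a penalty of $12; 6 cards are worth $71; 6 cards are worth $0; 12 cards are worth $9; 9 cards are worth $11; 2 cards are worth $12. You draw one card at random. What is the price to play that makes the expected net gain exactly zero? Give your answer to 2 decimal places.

E[payout] = (6/41)·(-12) + (6/41)·71 + (6/41)·0 + (12/41)·9 + (9/41)·11 + (2/41)·12 = 585/41
Fair fee = E[payout] = 585/41 ≈ $14.27

$14.27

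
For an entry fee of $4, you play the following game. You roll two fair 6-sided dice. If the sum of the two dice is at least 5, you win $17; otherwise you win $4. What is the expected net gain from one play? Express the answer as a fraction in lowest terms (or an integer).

65/6 dollars

E[payout] = (1/6)·4 + (5/6)·17 = 89/6
Expected profit = 89/6 − 4 = 65/6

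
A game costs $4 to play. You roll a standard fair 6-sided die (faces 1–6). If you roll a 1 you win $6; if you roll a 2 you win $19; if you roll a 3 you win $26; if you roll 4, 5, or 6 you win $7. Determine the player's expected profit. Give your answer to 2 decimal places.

$8.00

E[payout] = (1/6)·6 + (1/2)·7 + (1/6)·19 + (1/6)·26 = 12
Expected profit = 12 − 4 = 8 ≈ $8.00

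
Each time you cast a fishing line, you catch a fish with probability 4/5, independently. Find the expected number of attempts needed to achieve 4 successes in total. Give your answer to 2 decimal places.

By linearity (sum of 4 independent geometric waits), E[trials] = 4/p = 4/(4/5) = 5.
≈ 5.00

5.00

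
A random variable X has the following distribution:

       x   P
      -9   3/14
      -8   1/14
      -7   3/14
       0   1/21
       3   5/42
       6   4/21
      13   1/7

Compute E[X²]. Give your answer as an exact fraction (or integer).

129/2

E[X²] = (3/14)·81 + (1/14)·64 + (3/14)·49 + (1/21)·0 + (5/42)·9 + (4/21)·36 + (1/7)·169
     = 129/2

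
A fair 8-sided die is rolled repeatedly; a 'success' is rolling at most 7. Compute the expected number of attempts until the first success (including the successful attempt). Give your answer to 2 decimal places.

1.14

For a geometric distribution, E[trials] = 1/p = 1/(7/8) = 8/7.
≈ 1.14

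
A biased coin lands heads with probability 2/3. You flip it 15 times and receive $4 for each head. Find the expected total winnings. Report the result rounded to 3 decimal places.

$40.000

E[#heads] = 15·2/3 = 10 (linearity over flips).
E[winnings] = 4·10 = 40.
≈ 40.000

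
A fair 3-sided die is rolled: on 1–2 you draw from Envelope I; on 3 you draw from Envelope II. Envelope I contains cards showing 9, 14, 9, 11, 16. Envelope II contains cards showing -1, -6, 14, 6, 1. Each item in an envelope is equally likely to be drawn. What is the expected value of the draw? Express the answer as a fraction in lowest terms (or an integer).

E[X | Envelope I] = (9 + 14 + 9 + 11 + 16)/5 = 59/5
E[X | Envelope II] = (-1 − 6 + 14 + 6 + 1)/5 = 14/5
E[X] = (2/3)·59/5 + (1/3)·14/5 = 44/5

44/5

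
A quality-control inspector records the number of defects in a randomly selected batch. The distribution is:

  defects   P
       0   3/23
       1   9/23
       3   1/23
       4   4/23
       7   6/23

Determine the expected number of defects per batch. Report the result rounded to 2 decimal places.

E[X] = (3/23)·0 + (9/23)·1 + (1/23)·3 + (4/23)·4 + (6/23)·7
     = 70/23 ≈ 3.04

3.04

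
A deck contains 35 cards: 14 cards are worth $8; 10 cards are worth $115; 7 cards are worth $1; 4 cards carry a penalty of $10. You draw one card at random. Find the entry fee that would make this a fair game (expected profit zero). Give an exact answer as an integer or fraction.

1229/35 dollars

E[payout] = (14/35)·8 + (10/35)·115 + (7/35)·1 + (4/35)·(-10) = 1229/35
Fair fee = E[payout] = 1229/35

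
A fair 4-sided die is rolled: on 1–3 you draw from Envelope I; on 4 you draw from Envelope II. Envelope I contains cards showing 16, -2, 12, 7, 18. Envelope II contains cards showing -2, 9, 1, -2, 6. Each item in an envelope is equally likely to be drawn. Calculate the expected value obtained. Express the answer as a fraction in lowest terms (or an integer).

33/4

E[X | Envelope I] = (16 − 2 + 12 + 7 + 18)/5 = 51/5
E[X | Envelope II] = (-2 + 9 + 1 − 2 + 6)/5 = 12/5
E[X] = (3/4)·51/5 + (1/4)·12/5 = 33/4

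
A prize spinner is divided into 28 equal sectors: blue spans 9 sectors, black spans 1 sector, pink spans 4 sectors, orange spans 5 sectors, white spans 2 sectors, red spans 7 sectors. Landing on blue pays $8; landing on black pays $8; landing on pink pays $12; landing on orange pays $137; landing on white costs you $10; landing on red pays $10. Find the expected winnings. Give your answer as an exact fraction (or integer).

863/28 dollars

E[payout] = (9/28)·8 + (1/28)·8 + (4/28)·12 + (5/28)·137 + (2/28)·(-10) + (7/28)·10 = 863/28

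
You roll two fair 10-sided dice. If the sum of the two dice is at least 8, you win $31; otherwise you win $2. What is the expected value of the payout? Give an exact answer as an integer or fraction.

2491/100 dollars

E[payout] = (21/100)·2 + (79/100)·31 = 2491/100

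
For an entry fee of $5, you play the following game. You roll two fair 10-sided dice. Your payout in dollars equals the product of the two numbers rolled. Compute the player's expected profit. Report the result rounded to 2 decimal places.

Distribution of the product of the two numbers rolled: 1 w.p. 1/100, 2 w.p. 1/50, 3 w.p. 1/50, 4 w.p. 3/100, 5 w.p. 1/50, 6 w.p. 1/25, …
E[payout] = (1/100)·1 + (1/50)·2 + (1/50)·3 + (3/100)·4 + (1/50)·5 + (1/25)·6 + (1/50)·7 + (1/25)·8 + (3/100)·9 + (1/25)·10 + (1/25)·12 + (1/50)·14 + (1/50)·15 + (3/100)·16 + (1/25)·18 + (1/25)·20 + (1/50)·21 + (1/25)·24 + (1/100)·25 + (1/50)·27 + (1/50)·28 + (1/25)·30 + (1/50)·32 + (1/50)·35 + (3/100)·36 + (1/25)·40 + (1/50)·42 + (1/50)·45 + (1/50)·48 + (1/100)·49 + (1/50)·50 + (1/50)·54 + (1/50)·56 + (1/50)·60 + (1/50)·63 + (1/100)·64 + (1/50)·70 + (1/50)·72 + (1/50)·80 + (1/100)·81 + (1/50)·90 + (1/100)·100 = 121/4
Expected profit = 121/4 − 5 = 101/4 ≈ $25.25

$25.25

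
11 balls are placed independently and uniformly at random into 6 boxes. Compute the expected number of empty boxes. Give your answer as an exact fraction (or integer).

Let Xⱼ=1 if box j is empty. P(Xⱼ=1) = ((6-1)/6)^11 = 48828125/362797056.
By linearity, E[#empty] = 6·48828125/362797056 = 48828125/60466176.

48828125/60466176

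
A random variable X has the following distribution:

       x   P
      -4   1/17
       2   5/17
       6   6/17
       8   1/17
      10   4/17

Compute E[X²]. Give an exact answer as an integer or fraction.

E[X²] = (1/17)·16 + (5/17)·4 + (6/17)·36 + (1/17)·64 + (4/17)·100
     = 716/17

716/17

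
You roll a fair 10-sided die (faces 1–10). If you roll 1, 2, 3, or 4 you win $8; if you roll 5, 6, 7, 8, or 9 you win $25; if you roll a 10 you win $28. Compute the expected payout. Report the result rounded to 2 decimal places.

$18.50

E[payout] = (2/5)·8 + (1/2)·25 + (1/10)·28 = 37/2
≈ $18.50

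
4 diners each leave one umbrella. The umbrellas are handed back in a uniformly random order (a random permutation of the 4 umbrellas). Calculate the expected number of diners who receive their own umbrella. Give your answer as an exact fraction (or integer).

Let Xᵢ = 1 if person i gets their own umbrella. For each i, P(Xᵢ=1) = 1/4.
By linearity of expectation, E[X₁+…+X_4] = 4·(1/4) = 1.

1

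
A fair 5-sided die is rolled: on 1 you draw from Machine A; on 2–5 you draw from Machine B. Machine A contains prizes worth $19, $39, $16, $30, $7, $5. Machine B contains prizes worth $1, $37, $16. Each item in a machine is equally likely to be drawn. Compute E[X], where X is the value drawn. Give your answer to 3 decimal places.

E[X | Machine A] = (19 + 39 + 16 + 30 + 7 + 5)/6 = 58/3
E[X | Machine B] = (1 + 37 + 16)/3 = 18
E[X] = (1/5)·58/3 + (4/5)·18 = 274/15 ≈ 18.267

$18.267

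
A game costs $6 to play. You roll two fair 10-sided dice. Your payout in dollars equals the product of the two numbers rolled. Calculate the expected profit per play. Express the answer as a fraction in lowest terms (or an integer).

97/4 dollars

Distribution of the product of the two numbers rolled: 1 w.p. 1/100, 2 w.p. 1/50, 3 w.p. 1/50, 4 w.p. 3/100, 5 w.p. 1/50, 6 w.p. 1/25, …
E[payout] = (1/100)·1 + (1/50)·2 + (1/50)·3 + (3/100)·4 + (1/50)·5 + (1/25)·6 + (1/50)·7 + (1/25)·8 + (3/100)·9 + (1/25)·10 + (1/25)·12 + (1/50)·14 + (1/50)·15 + (3/100)·16 + (1/25)·18 + (1/25)·20 + (1/50)·21 + (1/25)·24 + (1/100)·25 + (1/50)·27 + (1/50)·28 + (1/25)·30 + (1/50)·32 + (1/50)·35 + (3/100)·36 + (1/25)·40 + (1/50)·42 + (1/50)·45 + (1/50)·48 + (1/100)·49 + (1/50)·50 + (1/50)·54 + (1/50)·56 + (1/50)·60 + (1/50)·63 + (1/100)·64 + (1/50)·70 + (1/50)·72 + (1/50)·80 + (1/100)·81 + (1/50)·90 + (1/100)·100 = 121/4
Expected profit = 121/4 − 6 = 97/4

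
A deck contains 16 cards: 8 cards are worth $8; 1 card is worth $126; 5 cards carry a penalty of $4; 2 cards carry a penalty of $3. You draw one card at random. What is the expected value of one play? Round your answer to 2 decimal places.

$10.25

E[payout] = (8/16)·8 + (1/16)·126 + (5/16)·(-4) + (2/16)·(-3) = 41/4
≈ $10.25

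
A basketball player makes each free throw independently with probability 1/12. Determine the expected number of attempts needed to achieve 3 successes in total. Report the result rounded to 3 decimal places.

By linearity (sum of 3 independent geometric waits), E[trials] = 3/p = 3/(1/12) = 36.
≈ 36.000

36.000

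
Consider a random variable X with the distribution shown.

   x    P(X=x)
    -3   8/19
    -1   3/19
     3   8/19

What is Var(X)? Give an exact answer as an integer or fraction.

E[X] = (8/19)·(-3) + (3/19)·(-1) + (8/19)·3 = -3/19
E[X²] = (8/19)·9 + (3/19)·1 + (8/19)·9 = 147/19
Var(X) = 147/19 − (-3/19)² = 2784/361

2784/361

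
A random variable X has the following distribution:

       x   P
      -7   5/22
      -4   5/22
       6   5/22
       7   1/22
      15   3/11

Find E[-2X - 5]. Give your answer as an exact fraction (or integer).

-127/11

E[-2x-5] = (5/22)·9 + (5/22)·3 + (5/22)·(-17) + (1/22)·(-19) + (3/11)·(-35)
     = -127/11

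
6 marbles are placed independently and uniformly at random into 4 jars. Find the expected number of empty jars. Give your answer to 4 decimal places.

0.7119

Let Xⱼ=1 if jar j is empty. P(Xⱼ=1) = ((4-1)/4)^6 = 729/4096.
By linearity, E[#empty] = 4·729/4096 = 729/1024.
≈ 0.7119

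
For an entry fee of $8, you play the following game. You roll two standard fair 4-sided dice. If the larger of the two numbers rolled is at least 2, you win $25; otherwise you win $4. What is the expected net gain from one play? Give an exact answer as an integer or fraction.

E[payout] = (1/16)·4 + (15/16)·25 = 379/16
Expected profit = 379/16 − 8 = 251/16

251/16 dollars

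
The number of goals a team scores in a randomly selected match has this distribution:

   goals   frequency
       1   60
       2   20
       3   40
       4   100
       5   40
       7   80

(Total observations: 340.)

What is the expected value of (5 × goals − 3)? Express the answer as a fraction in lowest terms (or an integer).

294/17

Total = 340, so P(goals=1) = 60/340, etc.
E[5x-3] = (3/17)·2 + (1/17)·7 + (2/17)·12 + (5/17)·17 + (2/17)·22 + (4/17)·32
     = 294/17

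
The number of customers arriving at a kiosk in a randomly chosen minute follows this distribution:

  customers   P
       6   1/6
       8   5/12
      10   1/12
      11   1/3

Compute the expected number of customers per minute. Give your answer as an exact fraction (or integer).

E[X] = (1/6)·6 + (5/12)·8 + (1/12)·10 + (1/3)·11
     = 53/6

53/6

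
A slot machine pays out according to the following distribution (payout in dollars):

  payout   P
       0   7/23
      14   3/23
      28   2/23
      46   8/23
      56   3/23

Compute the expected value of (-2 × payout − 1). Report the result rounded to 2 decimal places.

E[-2x-1] = (7/23)·(-1) + (3/23)·(-29) + (2/23)·(-57) + (8/23)·(-93) + (3/23)·(-113)
     = -1291/23 ≈ -56.13

-56.13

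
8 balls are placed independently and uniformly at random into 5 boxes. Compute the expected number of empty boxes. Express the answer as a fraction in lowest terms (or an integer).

Let Xⱼ=1 if box j is empty. P(Xⱼ=1) = ((5-1)/5)^8 = 65536/390625.
By linearity, E[#empty] = 5·65536/390625 = 65536/78125.

65536/78125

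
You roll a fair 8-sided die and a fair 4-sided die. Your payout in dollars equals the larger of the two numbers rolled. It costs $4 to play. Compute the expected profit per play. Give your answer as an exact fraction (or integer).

13/16 dollars

Distribution of the larger of the two numbers rolled: 1 w.p. 1/32, 2 w.p. 3/32, 3 w.p. 5/32, 4 w.p. 7/32, 5 w.p. 1/8, 6 w.p. 1/8, …
E[payout] = (1/32)·1 + (3/32)·2 + (5/32)·3 + (7/32)·4 + (1/8)·5 + (1/8)·6 + (1/8)·7 + (1/8)·8 = 77/16
Expected profit = 77/16 − 4 = 13/16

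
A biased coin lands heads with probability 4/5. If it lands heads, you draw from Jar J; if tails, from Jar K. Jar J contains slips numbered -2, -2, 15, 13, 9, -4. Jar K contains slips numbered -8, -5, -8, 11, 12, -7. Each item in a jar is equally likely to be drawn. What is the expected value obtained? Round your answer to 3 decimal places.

E[X | Jar J] = (-2 − 2 + 15 + 13 + 9 − 4)/6 = 29/6
E[X | Jar K] = (-8 − 5 − 8 + 11 + 12 − 7)/6 = -5/6
E[X] = (4/5)·29/6 + (1/5)·(-5/6) = 37/10 ≈ 3.700

3.700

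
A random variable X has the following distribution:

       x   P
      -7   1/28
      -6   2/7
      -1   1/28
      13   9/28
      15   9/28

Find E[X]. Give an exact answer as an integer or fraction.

E[X] = (1/28)·(-7) + (2/7)·(-6) + (1/28)·(-1) + (9/28)·13 + (9/28)·15
     = 7

7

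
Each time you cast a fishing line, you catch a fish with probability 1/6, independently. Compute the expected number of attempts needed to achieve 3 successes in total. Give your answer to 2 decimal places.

18.00

By linearity (sum of 3 independent geometric waits), E[trials] = 3/p = 3/(1/6) = 18.
≈ 18.00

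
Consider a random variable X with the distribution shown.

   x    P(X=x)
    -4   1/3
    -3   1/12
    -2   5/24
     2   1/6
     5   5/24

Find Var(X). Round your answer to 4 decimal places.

12.4010

E[X] = (1/3)·(-4) + (1/12)·(-3) + (5/24)·(-2) + (1/6)·2 + (5/24)·5 = -5/8
E[X²] = (1/3)·16 + (1/12)·9 + (5/24)·4 + (1/6)·4 + (5/24)·25 = 307/24
Var(X) = 307/24 − (-5/8)² = 2381/192 ≈ 12.4010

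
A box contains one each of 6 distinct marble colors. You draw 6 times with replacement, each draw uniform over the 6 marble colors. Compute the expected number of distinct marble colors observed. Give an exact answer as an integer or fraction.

Let Xⱼ=1 if type j appears at least once. P(Xⱼ=1) = 1 − ((6−1)/6)^6 = 31031/46656.
E[#distinct] = 6·31031/46656 = 31031/7776.

31031/7776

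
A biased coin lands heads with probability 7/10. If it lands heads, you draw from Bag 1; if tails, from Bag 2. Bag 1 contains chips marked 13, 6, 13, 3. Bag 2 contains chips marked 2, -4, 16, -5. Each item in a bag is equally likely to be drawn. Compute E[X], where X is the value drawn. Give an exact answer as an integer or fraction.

34/5

E[X | Bag 1] = (13 + 6 + 13 + 3)/4 = 35/4
E[X | Bag 2] = (2 − 4 + 16 − 5)/4 = 9/4
E[X] = (7/10)·35/4 + (3/10)·9/4 = 34/5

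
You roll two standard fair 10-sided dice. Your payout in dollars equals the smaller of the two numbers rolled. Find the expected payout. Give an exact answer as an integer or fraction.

Distribution of the smaller of the two numbers rolled: 1 w.p. 19/100, 2 w.p. 17/100, 3 w.p. 3/20, 4 w.p. 13/100, 5 w.p. 11/100, 6 w.p. 9/100, …
E[payout] = (19/100)·1 + (17/100)·2 + (3/20)·3 + (13/100)·4 + (11/100)·5 + (9/100)·6 + (7/100)·7 + (1/20)·8 + (3/100)·9 + (1/100)·10 = 77/20

77/20 dollars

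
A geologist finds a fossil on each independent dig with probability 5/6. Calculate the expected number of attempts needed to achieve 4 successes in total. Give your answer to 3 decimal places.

4.800

By linearity (sum of 4 independent geometric waits), E[trials] = 4/p = 4/(5/6) = 24/5.
≈ 4.800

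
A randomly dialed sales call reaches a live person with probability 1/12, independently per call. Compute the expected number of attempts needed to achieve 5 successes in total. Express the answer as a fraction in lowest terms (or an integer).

By linearity (sum of 5 independent geometric waits), E[trials] = 5/p = 5/(1/12) = 60.

60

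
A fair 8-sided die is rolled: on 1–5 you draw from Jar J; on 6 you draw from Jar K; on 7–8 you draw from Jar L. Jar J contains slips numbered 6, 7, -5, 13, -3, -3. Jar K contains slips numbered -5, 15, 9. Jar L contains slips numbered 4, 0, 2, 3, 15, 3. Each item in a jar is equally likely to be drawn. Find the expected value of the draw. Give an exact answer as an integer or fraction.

E[X | Jar J] = (6 + 7 − 5 + 13 − 3 − 3)/6 = 5/2
E[X | Jar K] = (-5 + 15 + 9)/3 = 19/3
E[X | Jar L] = (4 + 0 + 2 + 3 + 15 + 3)/6 = 9/2
E[X] = (5/8)·5/2 + (1/8)·19/3 + (1/4)·9/2 = 167/48

167/48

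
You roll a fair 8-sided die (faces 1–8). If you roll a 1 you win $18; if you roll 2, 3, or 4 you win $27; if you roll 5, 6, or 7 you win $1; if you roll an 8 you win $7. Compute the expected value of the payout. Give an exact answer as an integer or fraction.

109/8 dollars

E[payout] = (3/8)·1 + (1/8)·7 + (1/8)·18 + (3/8)·27 = 109/8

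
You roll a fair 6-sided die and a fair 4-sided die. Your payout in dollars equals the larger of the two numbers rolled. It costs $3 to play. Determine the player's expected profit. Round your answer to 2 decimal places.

$0.92

Distribution of the larger of the two numbers rolled: 1 w.p. 1/24, 2 w.p. 1/8, 3 w.p. 5/24, 4 w.p. 7/24, 5 w.p. 1/6, 6 w.p. 1/6
E[payout] = (1/24)·1 + (1/8)·2 + (5/24)·3 + (7/24)·4 + (1/6)·5 + (1/6)·6 = 47/12
Expected profit = 47/12 − 3 = 11/12 ≈ $0.92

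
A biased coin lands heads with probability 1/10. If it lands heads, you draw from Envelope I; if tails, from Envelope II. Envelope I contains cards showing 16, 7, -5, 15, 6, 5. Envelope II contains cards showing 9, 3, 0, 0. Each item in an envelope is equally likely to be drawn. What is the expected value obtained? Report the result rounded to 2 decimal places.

E[X | Envelope I] = (16 + 7 − 5 + 15 + 6 + 5)/6 = 22/3
E[X | Envelope II] = (9 + 3 + 0 + 0)/4 = 3
E[X] = (1/10)·22/3 + (9/10)·3 = 103/30 ≈ 3.43

3.43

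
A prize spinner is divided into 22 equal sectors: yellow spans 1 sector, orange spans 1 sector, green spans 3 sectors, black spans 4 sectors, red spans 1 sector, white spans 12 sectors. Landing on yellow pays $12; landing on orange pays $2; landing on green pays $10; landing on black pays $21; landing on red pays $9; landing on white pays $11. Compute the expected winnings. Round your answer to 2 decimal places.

$12.23

E[payout] = (1/22)·12 + (1/22)·2 + (3/22)·10 + (4/22)·21 + (1/22)·9 + (12/22)·11 = 269/22
≈ $12.23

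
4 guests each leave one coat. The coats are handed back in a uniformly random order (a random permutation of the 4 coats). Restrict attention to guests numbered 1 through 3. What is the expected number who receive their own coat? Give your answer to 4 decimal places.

0.7500

Let Xᵢ = 1 if person i gets their own coat. For each i, P(Xᵢ=1) = 1/4.
By linearity of expectation, E[X₁+…+X_3] = 3·(1/4) = 3/4.
≈ 0.7500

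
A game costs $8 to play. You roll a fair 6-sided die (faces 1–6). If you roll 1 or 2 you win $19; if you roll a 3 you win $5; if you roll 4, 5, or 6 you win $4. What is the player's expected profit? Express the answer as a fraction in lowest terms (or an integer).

E[payout] = (1/2)·4 + (1/6)·5 + (1/3)·19 = 55/6
Expected profit = 55/6 − 8 = 7/6

7/6 dollars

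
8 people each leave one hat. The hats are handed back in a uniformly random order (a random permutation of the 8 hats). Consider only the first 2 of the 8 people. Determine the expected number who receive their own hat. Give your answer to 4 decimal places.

0.2500

Let Xᵢ = 1 if person i gets their own hat. For each i, P(Xᵢ=1) = 1/8.
By linearity of expectation, E[X₁+…+X_2] = 2·(1/8) = 1/4.
≈ 0.2500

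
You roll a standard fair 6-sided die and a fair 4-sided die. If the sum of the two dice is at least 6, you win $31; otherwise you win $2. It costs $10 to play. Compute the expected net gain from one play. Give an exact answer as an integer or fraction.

E[payout] = (5/12)·2 + (7/12)·31 = 227/12
Expected profit = 227/12 − 10 = 107/12

107/12 dollars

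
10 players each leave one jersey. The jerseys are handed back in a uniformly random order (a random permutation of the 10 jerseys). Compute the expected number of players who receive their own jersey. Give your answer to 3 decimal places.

1.000

Let Xᵢ = 1 if person i gets their own jersey. For each i, P(Xᵢ=1) = 1/10.
By linearity of expectation, E[X₁+…+X_10] = 10·(1/10) = 1.
≈ 1.000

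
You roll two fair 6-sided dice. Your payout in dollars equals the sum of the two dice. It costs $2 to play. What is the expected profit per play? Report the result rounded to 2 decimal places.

Distribution of the sum of the two dice: 2 w.p. 1/36, 3 w.p. 1/18, 4 w.p. 1/12, 5 w.p. 1/9, 6 w.p. 5/36, 7 w.p. 1/6, …
E[payout] = (1/36)·2 + (1/18)·3 + (1/12)·4 + (1/9)·5 + (5/36)·6 + (1/6)·7 + (5/36)·8 + (1/9)·9 + (1/12)·10 + (1/18)·11 + (1/36)·12 = 7
Expected profit = 7 − 2 = 5 ≈ $5.00

$5.00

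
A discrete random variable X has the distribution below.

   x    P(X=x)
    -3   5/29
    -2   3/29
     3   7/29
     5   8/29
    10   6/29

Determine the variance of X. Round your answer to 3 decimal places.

19.834

E[X] = (5/29)·(-3) + (3/29)·(-2) + (7/29)·3 + (8/29)·5 + (6/29)·10 = 100/29
E[X²] = (5/29)·9 + (3/29)·4 + (7/29)·9 + (8/29)·25 + (6/29)·100 = 920/29
Var(X) = 920/29 − (100/29)² = 16680/841 ≈ 19.834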